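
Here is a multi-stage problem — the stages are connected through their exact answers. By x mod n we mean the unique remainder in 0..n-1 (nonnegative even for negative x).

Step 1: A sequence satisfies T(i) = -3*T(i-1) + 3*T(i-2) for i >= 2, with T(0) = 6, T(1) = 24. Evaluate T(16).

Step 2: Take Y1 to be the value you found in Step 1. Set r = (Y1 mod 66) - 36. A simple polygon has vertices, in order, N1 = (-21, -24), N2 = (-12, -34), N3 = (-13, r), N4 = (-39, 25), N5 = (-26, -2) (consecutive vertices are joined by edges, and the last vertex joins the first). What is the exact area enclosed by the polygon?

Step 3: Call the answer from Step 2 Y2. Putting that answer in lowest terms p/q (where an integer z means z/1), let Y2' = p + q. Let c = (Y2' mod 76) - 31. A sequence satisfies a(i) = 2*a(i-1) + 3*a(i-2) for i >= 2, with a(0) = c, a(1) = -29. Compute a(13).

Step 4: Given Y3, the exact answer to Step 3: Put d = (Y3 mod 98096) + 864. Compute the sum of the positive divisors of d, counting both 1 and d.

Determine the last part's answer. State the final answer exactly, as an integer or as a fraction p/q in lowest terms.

Step 1: T(2) = -3*(24) + 3*(6) = -54; iterating: T(2)=-54, T(3)=234, T(4)=-864, T(5)=3294, T(6)=-12474, T(7)=47304, T(8)=-179334, T(9)=679914, T(10)=-2577744, T(11)=9772974, T(12)=-37052154, T(13)=140475384, T(14)=-532582614, T(15)=2019173994, T(16)=-7655269824; answer -7655269824
Step 2: Y1 = -7655269824; r = -18; cross terms: (-21*-34 - -12*-24)=426, (-12*-18 - -13*-34)=-226, (-13*25 - -39*-18)=-1027, (-39*-2 - -26*25)=728, (-26*-24 - -21*-2)=582; twice the area = |483| = 483; area = 483/2; answer 483/2
Step 3: Y2 = 483/2; threaded value p + q = 485; c = -2; a(2) = 2*(-29) + 3*(-2) = -64; iterating: a(2)=-64, a(3)=-215, a(4)=-622, a(5)=-1889, a(6)=-5644, a(7)=-16955, a(8)=-50842, a(9)=-152549, a(10)=-457624, a(11)=-1372895, a(12)=-4118662, a(13)=-12356009; answer -12356009
Step 4: Y3 = -12356009; d = 4951; 4951 is prime, so its only divisors are 1 and 4951; sigma = 1 + 4951 = 4952; answer 4952

4952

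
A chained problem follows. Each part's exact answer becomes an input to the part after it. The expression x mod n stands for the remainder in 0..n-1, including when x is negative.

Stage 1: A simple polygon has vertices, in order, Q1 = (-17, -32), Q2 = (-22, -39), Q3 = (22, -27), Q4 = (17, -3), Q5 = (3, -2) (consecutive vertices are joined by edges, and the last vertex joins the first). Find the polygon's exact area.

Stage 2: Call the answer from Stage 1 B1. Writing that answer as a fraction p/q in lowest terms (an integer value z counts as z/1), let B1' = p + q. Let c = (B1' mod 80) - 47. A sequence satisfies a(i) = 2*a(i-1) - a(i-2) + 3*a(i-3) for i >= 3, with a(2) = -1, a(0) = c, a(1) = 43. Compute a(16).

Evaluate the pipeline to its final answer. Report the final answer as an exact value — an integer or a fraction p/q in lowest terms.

463759

Stage 1: cross terms: (-17*-39 - -22*-32)=-41, (-22*-27 - 22*-39)=1452, (22*-3 - 17*-27)=393, (17*-2 - 3*-3)=-25, (3*-32 - -17*-2)=-130; twice the area = |1649| = 1649; area = 1649/2; answer 1649/2
Stage 2: B1 = 1649/2; threaded value p + q = 1651; c = 4; a(3) = 2*(-1) - 1*(43) + 3*(4) = -33; iterating: a(3)=-33, a(4)=64, a(5)=158, a(6)=153, a(7)=340, a(8)=1001, a(9)=2121, a(10)=4261, a(11)=9404, a(12)=20910, a(13)=45199, a(14)=97700, a(15)=212931, a(16)=463759; answer 463759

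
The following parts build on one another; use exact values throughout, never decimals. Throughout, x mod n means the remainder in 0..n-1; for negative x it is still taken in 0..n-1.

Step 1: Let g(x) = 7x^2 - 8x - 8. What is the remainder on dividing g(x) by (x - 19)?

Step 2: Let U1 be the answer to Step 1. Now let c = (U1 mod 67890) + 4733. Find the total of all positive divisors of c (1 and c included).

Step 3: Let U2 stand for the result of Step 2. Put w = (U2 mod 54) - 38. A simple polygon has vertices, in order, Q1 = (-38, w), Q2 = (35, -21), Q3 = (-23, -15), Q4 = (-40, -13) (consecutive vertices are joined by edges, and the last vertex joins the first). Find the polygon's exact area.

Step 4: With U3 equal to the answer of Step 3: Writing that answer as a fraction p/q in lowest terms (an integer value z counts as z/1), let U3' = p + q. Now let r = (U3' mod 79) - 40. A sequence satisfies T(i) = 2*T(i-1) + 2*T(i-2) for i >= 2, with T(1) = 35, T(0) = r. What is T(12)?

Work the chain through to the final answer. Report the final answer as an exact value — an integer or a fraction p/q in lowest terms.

Step 1: remainder = value at the root: 7*(19)^2 - 8*(19)^1 - 8 = (2527) + (-152) + (-8) = 2367; answer 2367
Step 2: U1 = 2367; c = 7100; 7100 = 2^2 * 5^2 * 71; sigma = (1 + 2 + 4) * (1 + 5 + 25) * (1 + 71) = 7 * 31 * 72 = 15624; answer 15624
Step 3: U2 = 15624; w = -20; cross terms: (-38*-21 - 35*-20)=1498, (35*-15 - -23*-21)=-1008, (-23*-13 - -40*-15)=-301, (-40*-20 - -38*-13)=306; twice the area = |495| = 495; area = 495/2; answer 495/2
Step 4: U3 = 495/2; threaded value p + q = 497; r = -17; T(2) = 2*(35) + 2*(-17) = 36; iterating: T(2)=36, T(3)=142, T(4)=356, T(5)=996, T(6)=2704, T(7)=7400, T(8)=20208, T(9)=55216, T(10)=150848, T(11)=412128, T(12)=1125952; answer 1125952

1125952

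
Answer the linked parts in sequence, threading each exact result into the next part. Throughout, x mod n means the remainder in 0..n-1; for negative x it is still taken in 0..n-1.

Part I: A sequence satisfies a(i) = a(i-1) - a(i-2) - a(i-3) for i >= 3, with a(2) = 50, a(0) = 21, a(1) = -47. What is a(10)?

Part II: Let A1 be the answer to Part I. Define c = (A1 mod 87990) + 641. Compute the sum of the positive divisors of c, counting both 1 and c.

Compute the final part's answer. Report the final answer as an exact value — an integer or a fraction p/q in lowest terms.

2184

Part I: a(3) = 1*(50) - 1*(-47) - 1*(21) = 76; iterating: a(3)=76, a(4)=73, a(5)=-53, a(6)=-202, a(7)=-222, a(8)=33, a(9)=457, a(10)=646; answer 646
Part II: A1 = 646; c = 1287; 1287 = 3^2 * 11 * 13; sigma = (1 + 3 + 9) * (1 + 11) * (1 + 13) = 13 * 12 * 14 = 2184; answer 2184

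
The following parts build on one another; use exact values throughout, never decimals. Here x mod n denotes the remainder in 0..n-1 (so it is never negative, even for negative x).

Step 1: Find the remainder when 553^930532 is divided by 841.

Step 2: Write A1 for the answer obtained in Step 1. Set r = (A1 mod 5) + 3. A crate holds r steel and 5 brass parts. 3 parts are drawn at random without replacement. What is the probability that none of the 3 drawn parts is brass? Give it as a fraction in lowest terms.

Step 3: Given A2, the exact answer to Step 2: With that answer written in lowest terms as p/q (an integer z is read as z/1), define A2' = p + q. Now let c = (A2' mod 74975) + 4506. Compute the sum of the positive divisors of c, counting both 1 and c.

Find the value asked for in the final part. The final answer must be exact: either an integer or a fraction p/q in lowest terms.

Step 1: squarings mod 841: 553^1=553, 553^2=526, 553^4=828, 553^8=169, 553^16=808, 553^32=248, 553^64=111, 553^128=547, 553^256=654, 553^512=488, 553^1024=141, 553^2048=538, 553^4096=140, 553^8192=257, 553^16384=451, 553^32768=720, 553^65536=344, 553^131072=596, 553^262144=314, 553^524288=199; 553^930532 = 553^4 * 553^32 * 553^64 * 553^128 * 553^512 * 553^4096 * 553^8192 * 553^131072 * 553^262144 * 553^524288 = 198 (mod 841); answer 198
Step 2: A1 = 198; r = 6; total draws C(11,3) = 165; favorable C(6,3) = 20; P = 4/33; answer 4/33
Step 3: A2 = 4/33; threaded value p + q = 37; c = 4543; 4543 = 7 * 11 * 59; sigma = (1 + 7) * (1 + 11) * (1 + 59) = 8 * 12 * 60 = 5760; answer 5760

5760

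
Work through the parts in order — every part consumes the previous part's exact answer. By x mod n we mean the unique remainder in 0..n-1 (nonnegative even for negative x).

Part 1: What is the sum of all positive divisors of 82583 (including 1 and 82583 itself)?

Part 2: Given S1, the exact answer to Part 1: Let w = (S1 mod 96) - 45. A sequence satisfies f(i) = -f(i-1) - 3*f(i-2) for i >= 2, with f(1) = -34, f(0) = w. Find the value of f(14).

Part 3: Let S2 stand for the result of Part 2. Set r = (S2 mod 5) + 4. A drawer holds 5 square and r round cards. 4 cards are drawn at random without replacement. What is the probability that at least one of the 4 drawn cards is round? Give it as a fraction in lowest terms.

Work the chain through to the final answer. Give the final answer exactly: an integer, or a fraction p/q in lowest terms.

Part 1: 82583 = 269 * 307; sigma = (1 + 269) * (1 + 307) = 270 * 308 = 83160; answer 83160
Part 2: S1 = 83160; w = -21; f(2) = -1*(-34) - 3*(-21) = 97; iterating: f(2)=97, f(3)=5, f(4)=-296, f(5)=281, f(6)=607, f(7)=-1450, f(8)=-371, f(9)=4721, f(10)=-3608, f(11)=-10555, f(12)=21379, f(13)=10286, f(14)=-74423; answer -74423
Part 3: S2 = -74423; r = 6; total draws C(11,4) = 330; complement C(5,4) = 5; favorable 330 - 5 = 325; P = 65/66; answer 65/66

65/66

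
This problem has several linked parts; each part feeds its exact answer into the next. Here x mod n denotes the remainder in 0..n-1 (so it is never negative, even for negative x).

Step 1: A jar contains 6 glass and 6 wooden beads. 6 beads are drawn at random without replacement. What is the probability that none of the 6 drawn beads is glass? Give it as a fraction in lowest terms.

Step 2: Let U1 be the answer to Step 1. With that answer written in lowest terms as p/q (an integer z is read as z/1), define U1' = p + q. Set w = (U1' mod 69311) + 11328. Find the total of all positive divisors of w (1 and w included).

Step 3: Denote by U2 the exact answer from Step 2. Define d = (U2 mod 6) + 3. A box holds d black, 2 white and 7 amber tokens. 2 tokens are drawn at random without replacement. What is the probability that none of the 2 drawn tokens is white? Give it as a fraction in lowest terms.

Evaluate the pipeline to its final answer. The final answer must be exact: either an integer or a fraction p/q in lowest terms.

66/91

Step 1: total draws C(12,6) = 924; favorable C(6,6) = 1; P = 1/924; answer 1/924
Step 2: U1 = 1/924; threaded value p + q = 925; w = 12253; 12253 is prime, so its only divisors are 1 and 12253; sigma = 1 + 12253 = 12254; answer 12254
Step 3: U2 = 12254; d = 5; total draws C(14,2) = 91; favorable C(12,2) = 66; P = 66/91; answer 66/91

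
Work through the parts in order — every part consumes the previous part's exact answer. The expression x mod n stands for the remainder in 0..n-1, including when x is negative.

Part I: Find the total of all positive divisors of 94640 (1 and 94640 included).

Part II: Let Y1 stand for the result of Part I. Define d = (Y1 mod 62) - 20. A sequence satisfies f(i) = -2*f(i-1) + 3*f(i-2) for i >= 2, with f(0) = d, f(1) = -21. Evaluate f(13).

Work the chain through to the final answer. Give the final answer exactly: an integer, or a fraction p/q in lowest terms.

Part I: 94640 = 2^4 * 5 * 7 * 13^2; sigma = (1 + 2 + 4 + 8 + 16) * (1 + 5) * (1 + 7) * (1 + 13 + 169) = 31 * 6 * 8 * 183 = 272304; answer 272304
Part II: Y1 = 272304; d = -20; f(2) = -2*(-21) + 3*(-20) = -18; iterating: f(2)=-18, f(3)=-27, f(4)=0, f(5)=-81, f(6)=162, f(7)=-567, f(8)=1620, f(9)=-4941, f(10)=14742, f(11)=-44307, f(12)=132840, f(13)=-398601; answer -398601

-398601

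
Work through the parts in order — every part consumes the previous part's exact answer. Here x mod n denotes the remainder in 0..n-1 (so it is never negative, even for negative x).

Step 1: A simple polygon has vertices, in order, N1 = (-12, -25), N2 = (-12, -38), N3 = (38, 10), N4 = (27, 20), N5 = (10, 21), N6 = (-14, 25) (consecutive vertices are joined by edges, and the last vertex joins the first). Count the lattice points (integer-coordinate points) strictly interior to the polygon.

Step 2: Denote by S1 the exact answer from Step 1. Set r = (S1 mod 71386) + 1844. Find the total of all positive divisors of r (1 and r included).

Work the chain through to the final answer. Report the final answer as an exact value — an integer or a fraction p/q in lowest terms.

Step 1: cross terms: (-12*-38 - -12*-25)=156, (-12*10 - 38*-38)=1324, (38*20 - 27*10)=490, (27*21 - 10*20)=367, (10*25 - -14*21)=544, (-14*-25 - -12*25)=650; twice the area = |3531| = 3531; area = 3531/2; boundary points = 13 + 2 + 1 + 1 + 4 + 2 = 23; strictly interior points = area - boundary/2 + 1 = 1755; answer 1755
Step 2: S1 = 1755; r = 3599; 3599 = 59 * 61; sigma = (1 + 59) * (1 + 61) = 60 * 62 = 3720; answer 3720

3720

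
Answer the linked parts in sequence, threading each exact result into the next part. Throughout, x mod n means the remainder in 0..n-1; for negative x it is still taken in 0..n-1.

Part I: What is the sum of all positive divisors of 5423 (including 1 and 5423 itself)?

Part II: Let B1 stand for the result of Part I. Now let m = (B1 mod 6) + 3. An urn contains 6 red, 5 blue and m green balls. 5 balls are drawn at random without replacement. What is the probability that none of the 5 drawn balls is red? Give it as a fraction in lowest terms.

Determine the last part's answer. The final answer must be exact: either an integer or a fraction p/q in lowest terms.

Part I: 5423 = 11 * 17 * 29; sigma = (1 + 11) * (1 + 17) * (1 + 29) = 12 * 18 * 30 = 6480; answer 6480
Part II: B1 = 6480; m = 3; total draws C(14,5) = 2002; favorable C(8,5) = 56; P = 4/143; answer 4/143

4/143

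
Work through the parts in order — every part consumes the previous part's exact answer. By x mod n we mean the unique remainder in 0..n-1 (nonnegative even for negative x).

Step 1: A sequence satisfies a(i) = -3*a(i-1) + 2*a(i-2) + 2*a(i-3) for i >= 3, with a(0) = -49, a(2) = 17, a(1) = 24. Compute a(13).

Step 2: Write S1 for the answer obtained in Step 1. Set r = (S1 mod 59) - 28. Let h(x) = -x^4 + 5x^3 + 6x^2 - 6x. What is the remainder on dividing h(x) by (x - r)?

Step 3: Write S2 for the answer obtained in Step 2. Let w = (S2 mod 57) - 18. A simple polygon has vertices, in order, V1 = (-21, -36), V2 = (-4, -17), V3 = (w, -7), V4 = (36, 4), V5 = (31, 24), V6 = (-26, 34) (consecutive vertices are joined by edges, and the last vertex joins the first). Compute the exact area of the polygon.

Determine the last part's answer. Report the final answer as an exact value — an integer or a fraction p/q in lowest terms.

Step 1: a(3) = -3*(17) + 2*(24) + 2*(-49) = -101; iterating: a(3)=-101, a(4)=385, a(5)=-1323, a(6)=4537, a(7)=-15487, a(8)=52889, a(9)=-180567, a(10)=616505, a(11)=-2104871, a(12)=7186489, a(13)=-24536199; answer -24536199
Step 2: S1 = -24536199; r = -15; remainder = value at the root: -1*(-15)^4 + 5*(-15)^3 + 6*(-15)^2 - 6*(-15)^1 = (-50625) + (-16875) + (1350) + (90) = -66060; answer -66060
Step 3: S2 = -66060; w = -15; cross terms: (-21*-17 - -4*-36)=213, (-4*-7 - -15*-17)=-227, (-15*4 - 36*-7)=192, (36*24 - 31*4)=740, (31*34 - -26*24)=1678, (-26*-36 - -21*34)=1650; twice the area = |4246| = 4246; area = 2123; answer 2123

2123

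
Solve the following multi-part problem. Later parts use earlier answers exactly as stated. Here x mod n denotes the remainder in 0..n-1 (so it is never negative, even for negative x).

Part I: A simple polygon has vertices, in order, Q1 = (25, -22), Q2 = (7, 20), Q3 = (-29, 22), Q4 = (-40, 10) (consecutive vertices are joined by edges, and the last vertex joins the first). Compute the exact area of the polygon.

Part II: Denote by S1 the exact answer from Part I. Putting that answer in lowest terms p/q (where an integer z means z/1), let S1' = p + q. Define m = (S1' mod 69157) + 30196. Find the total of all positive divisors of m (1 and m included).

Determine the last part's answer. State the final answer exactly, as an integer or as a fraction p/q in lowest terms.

33770

Part I: cross terms: (25*20 - 7*-22)=654, (7*22 - -29*20)=734, (-29*10 - -40*22)=590, (-40*-22 - 25*10)=630; twice the area = |2608| = 2608; area = 1304; answer 1304
Part II: S1 = 1304; threaded value p + q = 1305; m = 31501; 31501 = 17^2 * 109; sigma = (1 + 17 + 289) * (1 + 109) = 307 * 110 = 33770; answer 33770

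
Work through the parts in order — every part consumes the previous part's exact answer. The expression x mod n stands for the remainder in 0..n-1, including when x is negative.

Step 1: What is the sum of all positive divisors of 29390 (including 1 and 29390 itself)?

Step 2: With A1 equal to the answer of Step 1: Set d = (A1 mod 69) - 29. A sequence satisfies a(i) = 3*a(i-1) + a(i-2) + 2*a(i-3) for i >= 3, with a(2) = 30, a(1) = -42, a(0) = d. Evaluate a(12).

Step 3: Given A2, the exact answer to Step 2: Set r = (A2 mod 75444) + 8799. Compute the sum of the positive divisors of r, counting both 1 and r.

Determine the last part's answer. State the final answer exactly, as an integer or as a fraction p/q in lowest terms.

Step 1: 29390 = 2 * 5 * 2939; sigma = (1 + 2) * (1 + 5) * (1 + 2939) = 3 * 6 * 2940 = 52920; answer 52920
Step 2: A1 = 52920; d = 37; a(3) = 3*(30) + 1*(-42) + 2*(37) = 122; iterating: a(3)=122, a(4)=312, a(5)=1118, a(6)=3910, a(7)=13472, a(8)=46562, a(9)=160978, a(10)=556440, a(11)=1923422, a(12)=6648662; answer 6648662
Step 3: A2 = 6648662; r = 18389; 18389 = 7 * 37 * 71; sigma = (1 + 7) * (1 + 37) * (1 + 71) = 8 * 38 * 72 = 21888; answer 21888

21888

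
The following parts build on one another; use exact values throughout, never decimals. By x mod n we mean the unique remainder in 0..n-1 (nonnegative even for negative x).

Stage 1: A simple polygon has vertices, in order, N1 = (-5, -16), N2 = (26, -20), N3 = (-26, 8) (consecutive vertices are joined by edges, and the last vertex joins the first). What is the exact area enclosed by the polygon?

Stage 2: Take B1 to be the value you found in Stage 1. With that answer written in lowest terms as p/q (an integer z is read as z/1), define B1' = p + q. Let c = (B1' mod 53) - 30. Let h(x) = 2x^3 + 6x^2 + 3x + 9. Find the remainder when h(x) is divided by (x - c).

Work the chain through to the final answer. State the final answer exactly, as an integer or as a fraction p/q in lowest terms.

-8134

Stage 1: cross terms: (-5*-20 - 26*-16)=516, (26*8 - -26*-20)=-312, (-26*-16 - -5*8)=456; twice the area = |660| = 660; area = 330; answer 330
Stage 2: B1 = 330; threaded value p + q = 331; c = -17; remainder = value at the root: 2*(-17)^3 + 6*(-17)^2 + 3*(-17)^1 + 9 = (-9826) + (1734) + (-51) + (9) = -8134; answer -8134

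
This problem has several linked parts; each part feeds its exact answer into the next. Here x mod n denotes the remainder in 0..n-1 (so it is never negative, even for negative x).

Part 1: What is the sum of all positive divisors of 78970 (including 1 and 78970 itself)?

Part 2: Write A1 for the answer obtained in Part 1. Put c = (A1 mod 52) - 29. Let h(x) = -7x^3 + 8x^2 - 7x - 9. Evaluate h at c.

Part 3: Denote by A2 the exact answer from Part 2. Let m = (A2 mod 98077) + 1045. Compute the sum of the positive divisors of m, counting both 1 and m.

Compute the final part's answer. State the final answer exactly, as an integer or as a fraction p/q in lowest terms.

Part 1: 78970 = 2 * 5 * 53 * 149; sigma = (1 + 2) * (1 + 5) * (1 + 53) * (1 + 149) = 3 * 6 * 54 * 150 = 145800; answer 145800
Part 2: A1 = 145800; c = 15; -7*(15)^3 + 8*(15)^2 - 7*(15)^1 - 9 = (-23625) + (1800) + (-105) + (-9) = -21939; answer -21939
Part 3: A2 = -21939; m = 77183; 77183 = 79 * 977; sigma = (1 + 79) * (1 + 977) = 80 * 978 = 78240; answer 78240

78240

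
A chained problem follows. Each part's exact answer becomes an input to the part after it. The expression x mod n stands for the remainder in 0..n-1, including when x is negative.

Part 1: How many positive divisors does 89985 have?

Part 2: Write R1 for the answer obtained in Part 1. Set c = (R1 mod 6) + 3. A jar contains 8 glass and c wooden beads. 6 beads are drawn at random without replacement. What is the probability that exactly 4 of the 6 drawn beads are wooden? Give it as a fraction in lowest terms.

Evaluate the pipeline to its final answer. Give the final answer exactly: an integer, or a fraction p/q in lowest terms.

Part 1: 89985 = 3 * 5 * 7 * 857; number of divisors = (1+1) * (1+1) * (1+1) * (1+1) = 16; answer 16
Part 2: R1 = 16; c = 7; total draws C(15,6) = 5005; favorable C(7,4)*C(8,2) = 980; P = 28/143; answer 28/143

28/143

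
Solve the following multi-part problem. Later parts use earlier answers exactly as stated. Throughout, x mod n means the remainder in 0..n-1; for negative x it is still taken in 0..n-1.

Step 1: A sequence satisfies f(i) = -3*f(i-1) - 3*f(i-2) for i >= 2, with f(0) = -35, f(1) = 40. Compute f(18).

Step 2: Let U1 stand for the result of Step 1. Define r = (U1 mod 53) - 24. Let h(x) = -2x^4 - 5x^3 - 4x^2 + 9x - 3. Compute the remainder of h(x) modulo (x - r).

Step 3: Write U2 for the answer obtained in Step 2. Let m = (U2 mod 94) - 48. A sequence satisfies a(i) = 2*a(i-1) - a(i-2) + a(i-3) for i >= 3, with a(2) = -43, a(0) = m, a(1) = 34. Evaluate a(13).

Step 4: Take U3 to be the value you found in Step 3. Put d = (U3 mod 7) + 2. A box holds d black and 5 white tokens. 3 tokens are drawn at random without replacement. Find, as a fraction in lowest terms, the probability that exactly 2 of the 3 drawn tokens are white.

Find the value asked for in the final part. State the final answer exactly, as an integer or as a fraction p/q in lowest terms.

Step 1: f(2) = -3*(40) - 3*(-35) = -15; iterating: f(2)=-15, f(3)=-75, f(4)=270, f(5)=-585, f(6)=945, f(7)=-1080, f(8)=405, f(9)=2025, f(10)=-7290, f(11)=15795, f(12)=-25515, f(13)=29160, f(14)=-10935, f(15)=-54675, f(16)=196830, f(17)=-426465, f(18)=688905; answer 688905
Step 2: U1 = 688905; r = -13; remainder = value at the root: -2*(-13)^4 - 5*(-13)^3 - 4*(-13)^2 + 9*(-13)^1 - 3 = (-57122) + (10985) + (-676) + (-117) + (-3) = -46933; answer -46933
Step 3: U2 = -46933; m = 19; a(3) = 2*(-43) - 1*(34) + 1*(19) = -101; iterating: a(3)=-101, a(4)=-125, a(5)=-192, a(6)=-360, a(7)=-653, a(8)=-1138, a(9)=-1983, a(10)=-3481, a(11)=-6117, a(12)=-10736, a(13)=-18836; answer -18836
Step 4: U3 = -18836; d = 3; total draws C(8,3) = 56; favorable C(5,2)*C(3,1) = 30; P = 15/28; answer 15/28

15/28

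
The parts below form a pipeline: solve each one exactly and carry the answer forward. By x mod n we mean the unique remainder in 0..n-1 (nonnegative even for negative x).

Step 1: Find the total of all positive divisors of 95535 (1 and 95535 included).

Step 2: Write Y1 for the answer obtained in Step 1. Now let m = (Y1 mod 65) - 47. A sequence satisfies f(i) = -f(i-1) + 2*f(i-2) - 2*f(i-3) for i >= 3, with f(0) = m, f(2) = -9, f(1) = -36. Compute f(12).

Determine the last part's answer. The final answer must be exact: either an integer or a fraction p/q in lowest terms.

62137

Step 1: 95535 = 3^2 * 5 * 11 * 193; sigma = (1 + 3 + 9) * (1 + 5) * (1 + 11) * (1 + 193) = 13 * 6 * 12 * 194 = 181584; answer 181584
Step 2: Y1 = 181584; m = -8; f(3) = -1*(-9) + 2*(-36) - 2*(-8) = -47; iterating: f(3)=-47, f(4)=101, f(5)=-177, f(6)=473, f(7)=-1029, f(8)=2329, f(9)=-5333, f(10)=12049, f(11)=-27373, f(12)=62137; answer 62137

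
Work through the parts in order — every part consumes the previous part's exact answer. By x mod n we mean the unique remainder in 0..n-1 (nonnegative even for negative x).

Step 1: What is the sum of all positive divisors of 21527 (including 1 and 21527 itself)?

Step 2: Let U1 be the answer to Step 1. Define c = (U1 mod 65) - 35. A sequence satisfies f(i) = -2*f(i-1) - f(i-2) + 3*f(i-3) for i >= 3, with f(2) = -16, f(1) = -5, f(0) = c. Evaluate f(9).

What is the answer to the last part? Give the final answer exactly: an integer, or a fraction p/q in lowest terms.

3352

Step 1: 21527 = 11 * 19 * 103; sigma = (1 + 11) * (1 + 19) * (1 + 103) = 12 * 20 * 104 = 24960; answer 24960
Step 2: U1 = 24960; c = -35; f(3) = -2*(-16) - 1*(-5) + 3*(-35) = -68; iterating: f(3)=-68, f(4)=137, f(5)=-254, f(6)=167, f(7)=331, f(8)=-1591, f(9)=3352; answer 3352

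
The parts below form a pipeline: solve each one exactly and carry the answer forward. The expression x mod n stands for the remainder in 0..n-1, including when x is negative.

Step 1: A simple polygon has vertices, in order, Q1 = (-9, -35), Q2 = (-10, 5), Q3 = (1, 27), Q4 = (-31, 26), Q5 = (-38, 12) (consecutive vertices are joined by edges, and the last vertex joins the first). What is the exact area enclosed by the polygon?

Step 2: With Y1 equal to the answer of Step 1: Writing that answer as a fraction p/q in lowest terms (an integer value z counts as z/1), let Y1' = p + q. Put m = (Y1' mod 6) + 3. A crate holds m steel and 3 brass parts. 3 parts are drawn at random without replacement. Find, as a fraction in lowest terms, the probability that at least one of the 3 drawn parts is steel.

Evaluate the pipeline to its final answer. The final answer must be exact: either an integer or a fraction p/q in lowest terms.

164/165

Step 1: cross terms: (-9*5 - -10*-35)=-395, (-10*27 - 1*5)=-275, (1*26 - -31*27)=863, (-31*12 - -38*26)=616, (-38*-35 - -9*12)=1438; twice the area = |2247| = 2247; area = 2247/2; answer 2247/2
Step 2: Y1 = 2247/2; threaded value p + q = 2249; m = 8; total draws C(11,3) = 165; complement C(3,3) = 1; favorable 165 - 1 = 164; P = 164/165; answer 164/165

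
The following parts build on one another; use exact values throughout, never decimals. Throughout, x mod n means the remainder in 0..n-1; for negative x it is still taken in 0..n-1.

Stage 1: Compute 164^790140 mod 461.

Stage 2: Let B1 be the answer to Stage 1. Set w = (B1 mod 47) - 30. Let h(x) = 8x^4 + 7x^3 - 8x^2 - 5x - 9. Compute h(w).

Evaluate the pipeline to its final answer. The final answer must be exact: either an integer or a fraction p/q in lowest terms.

Stage 1: squarings mod 461: 164^1=164, 164^2=158, 164^4=70, 164^8=290, 164^16=198, 164^32=19, 164^64=361, 164^128=319, 164^256=341, 164^512=109, 164^1024=356, 164^2048=422, 164^4096=138, 164^8192=143, 164^16384=165, 164^32768=26, 164^65536=215, 164^131072=125, 164^262144=412, 164^524288=96; 164^790140 = 164^4 * 164^8 * 164^16 * 164^32 * 164^64 * 164^512 * 164^1024 * 164^2048 * 164^262144 * 164^524288 = 14 (mod 461); answer 14
Stage 2: B1 = 14; w = -16; 8*(-16)^4 + 7*(-16)^3 - 8*(-16)^2 - 5*(-16)^1 - 9 = (524288) + (-28672) + (-2048) + (80) + (-9) = 493639; answer 493639

493639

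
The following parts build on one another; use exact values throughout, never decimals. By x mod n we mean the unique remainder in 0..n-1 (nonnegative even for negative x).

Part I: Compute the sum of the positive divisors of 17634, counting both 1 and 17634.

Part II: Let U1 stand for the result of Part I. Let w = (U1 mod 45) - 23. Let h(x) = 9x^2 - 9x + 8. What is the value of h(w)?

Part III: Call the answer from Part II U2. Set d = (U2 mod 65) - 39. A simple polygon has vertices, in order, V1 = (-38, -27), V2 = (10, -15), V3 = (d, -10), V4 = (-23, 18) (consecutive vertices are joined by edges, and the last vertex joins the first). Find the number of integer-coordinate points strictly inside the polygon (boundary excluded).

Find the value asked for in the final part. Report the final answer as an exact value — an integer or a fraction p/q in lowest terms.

Part I: 17634 = 2 * 3 * 2939; sigma = (1 + 2) * (1 + 3) * (1 + 2939) = 3 * 4 * 2940 = 35280; answer 35280
Part II: U1 = 35280; w = -23; 9*(-23)^2 - 9*(-23)^1 + 8 = (4761) + (207) + (8) = 4976; answer 4976
Part III: U2 = 4976; d = -3; cross terms: (-38*-15 - 10*-27)=840, (10*-10 - -3*-15)=-145, (-3*18 - -23*-10)=-284, (-23*-27 - -38*18)=1305; twice the area = |1716| = 1716; area = 858; boundary points = 12 + 1 + 4 + 15 = 32; strictly interior points = area - boundary/2 + 1 = 843; answer 843

843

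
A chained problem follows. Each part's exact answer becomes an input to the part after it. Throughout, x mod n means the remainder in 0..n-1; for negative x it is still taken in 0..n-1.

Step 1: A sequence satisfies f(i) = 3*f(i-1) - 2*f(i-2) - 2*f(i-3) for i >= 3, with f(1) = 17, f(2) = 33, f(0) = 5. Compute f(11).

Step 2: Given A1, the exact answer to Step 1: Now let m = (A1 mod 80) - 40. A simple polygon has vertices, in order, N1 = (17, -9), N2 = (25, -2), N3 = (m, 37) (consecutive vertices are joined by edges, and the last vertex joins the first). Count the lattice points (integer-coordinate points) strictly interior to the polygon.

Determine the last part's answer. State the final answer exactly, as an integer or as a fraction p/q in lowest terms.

Step 1: f(3) = 3*(33) - 2*(17) - 2*(5) = 55; iterating: f(3)=55, f(4)=65, f(5)=19, f(6)=-183, f(7)=-717, f(8)=-1823, f(9)=-3669, f(10)=-5927, f(11)=-6797; answer -6797
Step 2: A1 = -6797; m = -37; cross terms: (17*-2 - 25*-9)=191, (25*37 - -37*-2)=851, (-37*-9 - 17*37)=-296; twice the area = |746| = 746; area = 373; boundary points = 1 + 1 + 2 = 4; strictly interior points = area - boundary/2 + 1 = 372; answer 372

372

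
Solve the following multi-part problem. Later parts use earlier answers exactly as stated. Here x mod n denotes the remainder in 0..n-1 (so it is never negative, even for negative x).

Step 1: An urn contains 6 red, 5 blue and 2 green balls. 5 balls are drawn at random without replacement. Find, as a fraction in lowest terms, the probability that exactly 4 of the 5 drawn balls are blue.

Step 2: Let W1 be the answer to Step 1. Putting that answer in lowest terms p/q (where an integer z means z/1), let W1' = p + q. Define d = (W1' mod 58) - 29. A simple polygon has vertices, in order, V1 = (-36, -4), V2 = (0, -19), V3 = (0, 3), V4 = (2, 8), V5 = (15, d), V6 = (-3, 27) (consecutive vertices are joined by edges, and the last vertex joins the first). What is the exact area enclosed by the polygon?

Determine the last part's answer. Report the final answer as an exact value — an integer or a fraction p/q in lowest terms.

2057/2

Step 1: total draws C(13,5) = 1287; favorable C(5,4)*C(8,1) = 40; P = 40/1287; answer 40/1287
Step 2: W1 = 40/1287; threaded value p + q = 1327; d = 22; cross terms: (-36*-19 - 0*-4)=684, (0*3 - 0*-19)=0, (0*8 - 2*3)=-6, (2*22 - 15*8)=-76, (15*27 - -3*22)=471, (-3*-4 - -36*27)=984; twice the area = |2057| = 2057; area = 2057/2; answer 2057/2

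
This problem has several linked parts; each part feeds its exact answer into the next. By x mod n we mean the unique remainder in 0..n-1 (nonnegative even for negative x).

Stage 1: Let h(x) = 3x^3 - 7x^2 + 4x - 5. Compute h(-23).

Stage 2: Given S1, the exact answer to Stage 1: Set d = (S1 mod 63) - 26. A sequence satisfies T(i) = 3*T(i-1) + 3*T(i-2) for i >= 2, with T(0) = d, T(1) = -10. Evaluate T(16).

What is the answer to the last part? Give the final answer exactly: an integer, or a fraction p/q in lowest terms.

Stage 1: 3*(-23)^3 - 7*(-23)^2 + 4*(-23)^1 - 5 = (-36501) + (-3703) + (-92) + (-5) = -40301; answer -40301
Stage 2: S1 = -40301; d = -7; T(2) = 3*(-10) + 3*(-7) = -51; iterating: T(2)=-51, T(3)=-183, T(4)=-702, T(5)=-2655, T(6)=-10071, T(7)=-38178, T(8)=-144747, T(9)=-548775, T(10)=-2080566, T(11)=-7888023, T(12)=-29905767, T(13)=-113381370, T(14)=-429861411, T(15)=-1629728343, T(16)=-6178769262; answer -6178769262

-6178769262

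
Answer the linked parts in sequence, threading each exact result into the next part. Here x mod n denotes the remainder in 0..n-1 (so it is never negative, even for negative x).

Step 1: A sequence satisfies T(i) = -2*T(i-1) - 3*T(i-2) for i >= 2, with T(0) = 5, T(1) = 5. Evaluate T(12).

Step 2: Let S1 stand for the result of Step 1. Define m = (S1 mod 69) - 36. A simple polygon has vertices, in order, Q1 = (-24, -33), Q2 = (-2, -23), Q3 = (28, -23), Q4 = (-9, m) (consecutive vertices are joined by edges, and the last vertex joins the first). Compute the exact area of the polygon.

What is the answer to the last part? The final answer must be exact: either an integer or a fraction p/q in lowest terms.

Step 1: T(2) = -2*(5) - 3*(5) = -25; iterating: T(2)=-25, T(3)=35, T(4)=5, T(5)=-115, T(6)=215, T(7)=-85, T(8)=-475, T(9)=1205, T(10)=-985, T(11)=-1645, T(12)=6245; answer 6245
Step 2: S1 = 6245; m = -1; cross terms: (-24*-23 - -2*-33)=486, (-2*-23 - 28*-23)=690, (28*-1 - -9*-23)=-235, (-9*-33 - -24*-1)=273; twice the area = |1214| = 1214; area = 607; answer 607

607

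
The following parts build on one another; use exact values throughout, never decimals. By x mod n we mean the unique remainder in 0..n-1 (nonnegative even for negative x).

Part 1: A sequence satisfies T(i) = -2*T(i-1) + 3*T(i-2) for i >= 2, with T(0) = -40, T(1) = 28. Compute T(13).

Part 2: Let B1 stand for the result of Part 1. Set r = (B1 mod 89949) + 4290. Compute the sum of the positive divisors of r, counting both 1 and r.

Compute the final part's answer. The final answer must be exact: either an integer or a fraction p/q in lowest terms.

33516

Part 1: T(2) = -2*(28) + 3*(-40) = -176; iterating: T(2)=-176, T(3)=436, T(4)=-1400, T(5)=4108, T(6)=-12416, T(7)=37156, T(8)=-111560, T(9)=334588, T(10)=-1003856, T(11)=3011476, T(12)=-9034520, T(13)=27103468; answer 27103468
Part 2: B1 = 27103468; r = 33109; 33109 = 113 * 293; sigma = (1 + 113) * (1 + 293) = 114 * 294 = 33516; answer 33516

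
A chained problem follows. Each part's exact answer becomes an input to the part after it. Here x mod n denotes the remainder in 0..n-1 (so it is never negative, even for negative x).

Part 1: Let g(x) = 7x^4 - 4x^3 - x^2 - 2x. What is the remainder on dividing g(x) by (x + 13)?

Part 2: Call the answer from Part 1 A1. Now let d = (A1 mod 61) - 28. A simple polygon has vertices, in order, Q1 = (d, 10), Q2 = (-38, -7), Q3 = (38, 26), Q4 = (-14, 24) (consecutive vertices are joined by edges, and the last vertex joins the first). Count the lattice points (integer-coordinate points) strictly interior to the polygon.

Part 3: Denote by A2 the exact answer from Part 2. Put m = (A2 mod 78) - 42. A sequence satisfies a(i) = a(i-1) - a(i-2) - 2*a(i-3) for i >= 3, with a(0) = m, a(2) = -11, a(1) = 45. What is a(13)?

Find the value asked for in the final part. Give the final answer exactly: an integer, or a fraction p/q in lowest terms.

549

Part 1: remainder = value at the root: 7*(-13)^4 - 4*(-13)^3 - 1*(-13)^2 - 2*(-13)^1 = (199927) + (8788) + (-169) + (26) = 208572; answer 208572
Part 2: A1 = 208572; d = -15; cross terms: (-15*-7 - -38*10)=485, (-38*26 - 38*-7)=-722, (38*24 - -14*26)=1276, (-14*10 - -15*24)=220; twice the area = |1259| = 1259; area = 1259/2; boundary points = 1 + 1 + 2 + 1 = 5; strictly interior points = area - boundary/2 + 1 = 628; answer 628
Part 3: A2 = 628; m = -38; a(3) = 1*(-11) - 1*(45) - 2*(-38) = 20; iterating: a(3)=20, a(4)=-59, a(5)=-57, a(6)=-38, a(7)=137, a(8)=289, a(9)=228, a(10)=-335, a(11)=-1141, a(12)=-1262, a(13)=549; answer 549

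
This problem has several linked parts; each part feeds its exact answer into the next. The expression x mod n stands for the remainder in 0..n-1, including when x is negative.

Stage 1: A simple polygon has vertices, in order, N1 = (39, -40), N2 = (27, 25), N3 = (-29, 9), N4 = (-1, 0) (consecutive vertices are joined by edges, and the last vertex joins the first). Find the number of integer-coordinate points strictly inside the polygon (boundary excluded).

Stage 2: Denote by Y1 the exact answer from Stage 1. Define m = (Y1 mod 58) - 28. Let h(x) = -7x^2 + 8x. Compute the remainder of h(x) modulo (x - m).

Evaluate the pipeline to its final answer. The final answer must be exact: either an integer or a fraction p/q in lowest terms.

-4224

Stage 1: cross terms: (39*25 - 27*-40)=2055, (27*9 - -29*25)=968, (-29*0 - -1*9)=9, (-1*-40 - 39*0)=40; twice the area = |3072| = 3072; area = 1536; boundary points = 1 + 8 + 1 + 40 = 50; strictly interior points = area - boundary/2 + 1 = 1512; answer 1512
Stage 2: Y1 = 1512; m = -24; remainder = value at the root: -7*(-24)^2 + 8*(-24)^1 = (-4032) + (-192) = -4224; answer -4224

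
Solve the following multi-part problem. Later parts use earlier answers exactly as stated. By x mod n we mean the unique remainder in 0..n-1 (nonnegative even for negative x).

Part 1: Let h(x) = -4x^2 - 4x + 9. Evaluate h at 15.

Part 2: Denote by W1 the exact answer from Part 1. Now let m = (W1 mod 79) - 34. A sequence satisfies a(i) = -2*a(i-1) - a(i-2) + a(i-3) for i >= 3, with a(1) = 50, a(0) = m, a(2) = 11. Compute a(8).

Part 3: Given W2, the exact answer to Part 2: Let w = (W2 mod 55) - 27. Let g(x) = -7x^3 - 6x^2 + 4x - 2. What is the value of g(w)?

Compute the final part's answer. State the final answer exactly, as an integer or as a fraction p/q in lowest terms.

Part 1: -4*(15)^2 - 4*(15)^1 + 9 = (-900) + (-60) + (9) = -951; answer -951
Part 2: W1 = -951; m = 42; a(3) = -2*(11) - 1*(50) + 1*(42) = -30; iterating: a(3)=-30, a(4)=99, a(5)=-157, a(6)=185, a(7)=-114, a(8)=-114; answer -114
Part 3: W2 = -114; w = 24; -7*(24)^3 - 6*(24)^2 + 4*(24)^1 - 2 = (-96768) + (-3456) + (96) + (-2) = -100130; answer -100130

-100130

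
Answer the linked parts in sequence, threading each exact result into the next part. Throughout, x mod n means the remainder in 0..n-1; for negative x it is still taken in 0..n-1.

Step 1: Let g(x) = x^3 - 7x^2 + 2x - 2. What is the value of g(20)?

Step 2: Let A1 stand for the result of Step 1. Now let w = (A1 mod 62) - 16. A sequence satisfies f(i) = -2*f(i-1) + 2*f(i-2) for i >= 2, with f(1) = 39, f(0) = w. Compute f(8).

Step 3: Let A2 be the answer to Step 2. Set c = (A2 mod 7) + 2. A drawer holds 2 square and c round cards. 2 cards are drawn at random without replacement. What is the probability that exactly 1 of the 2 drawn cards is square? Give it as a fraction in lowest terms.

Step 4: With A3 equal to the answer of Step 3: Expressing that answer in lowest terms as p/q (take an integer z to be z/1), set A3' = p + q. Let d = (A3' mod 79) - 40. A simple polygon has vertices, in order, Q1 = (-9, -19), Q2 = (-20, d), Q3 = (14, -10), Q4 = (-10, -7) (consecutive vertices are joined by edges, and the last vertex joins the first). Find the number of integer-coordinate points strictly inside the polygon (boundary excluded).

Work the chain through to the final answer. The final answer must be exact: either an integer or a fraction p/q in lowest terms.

275

Step 1: 1*(20)^3 - 7*(20)^2 + 2*(20)^1 - 2 = (8000) + (-2800) + (40) + (-2) = 5238; answer 5238
Step 2: A1 = 5238; w = 14; f(2) = -2*(39) + 2*(14) = -50; iterating: f(2)=-50, f(3)=178, f(4)=-456, f(5)=1268, f(6)=-3448, f(7)=9432, f(8)=-25760; answer -25760
Step 3: A2 = -25760; c = 2; total draws C(4,2) = 6; favorable C(2,1)*C(2,1) = 4; P = 2/3; answer 2/3
Step 4: A3 = 2/3; threaded value p + q = 5; d = -35; cross terms: (-9*-35 - -20*-19)=-65, (-20*-10 - 14*-35)=690, (14*-7 - -10*-10)=-198, (-10*-19 - -9*-7)=127; twice the area = |554| = 554; area = 277; boundary points = 1 + 1 + 3 + 1 = 6; strictly interior points = area - boundary/2 + 1 = 275; answer 275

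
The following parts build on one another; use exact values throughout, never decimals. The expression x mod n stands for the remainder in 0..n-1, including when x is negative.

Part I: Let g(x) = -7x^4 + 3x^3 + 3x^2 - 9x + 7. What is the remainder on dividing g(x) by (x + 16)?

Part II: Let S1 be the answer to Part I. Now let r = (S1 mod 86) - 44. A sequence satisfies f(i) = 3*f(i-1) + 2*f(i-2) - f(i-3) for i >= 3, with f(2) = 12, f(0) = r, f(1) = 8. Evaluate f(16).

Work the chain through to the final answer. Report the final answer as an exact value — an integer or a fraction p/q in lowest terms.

Part I: remainder = value at the root: -7*(-16)^4 + 3*(-16)^3 + 3*(-16)^2 - 9*(-16)^1 + 7 = (-458752) + (-12288) + (768) + (144) + (7) = -470121; answer -470121
Part II: S1 = -470121; r = -3; f(3) = 3*(12) + 2*(8) - 1*(-3) = 55; iterating: f(3)=55, f(4)=181, f(5)=641, f(6)=2230, f(7)=7791, f(8)=27192, f(9)=94928, f(10)=331377, f(11)=1156795, f(12)=4038211, f(13)=14096846, f(14)=49210165, f(15)=171785976, f(16)=599681412; answer 599681412

599681412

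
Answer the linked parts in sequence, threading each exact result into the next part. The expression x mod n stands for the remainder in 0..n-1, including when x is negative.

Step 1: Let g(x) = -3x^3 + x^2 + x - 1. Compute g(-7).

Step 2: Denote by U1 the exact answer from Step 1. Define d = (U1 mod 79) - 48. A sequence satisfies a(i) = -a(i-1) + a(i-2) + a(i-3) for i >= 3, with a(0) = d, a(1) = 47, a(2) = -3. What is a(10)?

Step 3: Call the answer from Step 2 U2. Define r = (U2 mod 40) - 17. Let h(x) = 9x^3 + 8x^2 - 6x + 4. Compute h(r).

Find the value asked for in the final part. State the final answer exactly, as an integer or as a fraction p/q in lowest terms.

-14324

Step 1: -3*(-7)^3 + 1*(-7)^2 + 1*(-7)^1 - 1 = (1029) + (49) + (-7) + (-1) = 1070; answer 1070
Step 2: U1 = 1070; d = -5; a(3) = -1*(-3) + 1*(47) + 1*(-5) = 45; iterating: a(3)=45, a(4)=-1, a(5)=43, a(6)=1, a(7)=41, a(8)=3, a(9)=39, a(10)=5; answer 5
Step 3: U2 = 5; r = -12; 9*(-12)^3 + 8*(-12)^2 - 6*(-12)^1 + 4 = (-15552) + (1152) + (72) + (4) = -14324; answer -14324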